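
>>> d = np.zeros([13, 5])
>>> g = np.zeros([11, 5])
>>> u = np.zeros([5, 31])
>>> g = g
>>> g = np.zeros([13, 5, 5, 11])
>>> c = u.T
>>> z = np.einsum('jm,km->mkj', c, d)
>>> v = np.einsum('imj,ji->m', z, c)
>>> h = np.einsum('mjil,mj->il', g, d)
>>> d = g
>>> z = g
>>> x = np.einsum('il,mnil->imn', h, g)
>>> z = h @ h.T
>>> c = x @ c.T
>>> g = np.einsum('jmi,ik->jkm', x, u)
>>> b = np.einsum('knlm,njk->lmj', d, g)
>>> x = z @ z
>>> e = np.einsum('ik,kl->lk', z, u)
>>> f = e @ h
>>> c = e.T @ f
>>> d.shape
(13, 5, 5, 11)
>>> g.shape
(5, 31, 13)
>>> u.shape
(5, 31)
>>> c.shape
(5, 11)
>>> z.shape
(5, 5)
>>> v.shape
(13,)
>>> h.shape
(5, 11)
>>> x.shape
(5, 5)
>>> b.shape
(5, 11, 31)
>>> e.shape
(31, 5)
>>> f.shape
(31, 11)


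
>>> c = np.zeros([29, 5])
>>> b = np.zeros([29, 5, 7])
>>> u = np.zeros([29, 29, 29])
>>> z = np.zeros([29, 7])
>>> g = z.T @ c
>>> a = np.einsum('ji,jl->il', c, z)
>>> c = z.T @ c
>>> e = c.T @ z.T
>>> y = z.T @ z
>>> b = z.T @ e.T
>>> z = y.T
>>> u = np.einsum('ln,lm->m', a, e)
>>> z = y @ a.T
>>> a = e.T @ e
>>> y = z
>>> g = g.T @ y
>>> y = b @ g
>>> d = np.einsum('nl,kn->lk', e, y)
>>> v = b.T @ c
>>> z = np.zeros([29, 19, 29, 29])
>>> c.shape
(7, 5)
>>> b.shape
(7, 5)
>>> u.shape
(29,)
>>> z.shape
(29, 19, 29, 29)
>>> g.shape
(5, 5)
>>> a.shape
(29, 29)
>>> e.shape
(5, 29)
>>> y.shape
(7, 5)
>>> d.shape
(29, 7)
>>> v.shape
(5, 5)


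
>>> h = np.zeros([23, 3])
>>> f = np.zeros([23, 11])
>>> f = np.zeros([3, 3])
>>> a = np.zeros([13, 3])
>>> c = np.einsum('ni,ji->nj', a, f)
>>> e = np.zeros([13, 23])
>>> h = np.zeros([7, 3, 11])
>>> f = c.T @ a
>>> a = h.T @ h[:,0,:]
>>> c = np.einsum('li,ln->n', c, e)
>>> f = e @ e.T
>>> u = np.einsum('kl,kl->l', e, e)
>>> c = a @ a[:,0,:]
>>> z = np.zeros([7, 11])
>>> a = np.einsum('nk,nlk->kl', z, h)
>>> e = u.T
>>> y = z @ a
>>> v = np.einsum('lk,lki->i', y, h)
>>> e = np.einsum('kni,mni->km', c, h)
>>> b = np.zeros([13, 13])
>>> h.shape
(7, 3, 11)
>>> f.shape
(13, 13)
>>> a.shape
(11, 3)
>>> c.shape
(11, 3, 11)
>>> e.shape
(11, 7)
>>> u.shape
(23,)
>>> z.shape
(7, 11)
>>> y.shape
(7, 3)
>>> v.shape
(11,)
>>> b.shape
(13, 13)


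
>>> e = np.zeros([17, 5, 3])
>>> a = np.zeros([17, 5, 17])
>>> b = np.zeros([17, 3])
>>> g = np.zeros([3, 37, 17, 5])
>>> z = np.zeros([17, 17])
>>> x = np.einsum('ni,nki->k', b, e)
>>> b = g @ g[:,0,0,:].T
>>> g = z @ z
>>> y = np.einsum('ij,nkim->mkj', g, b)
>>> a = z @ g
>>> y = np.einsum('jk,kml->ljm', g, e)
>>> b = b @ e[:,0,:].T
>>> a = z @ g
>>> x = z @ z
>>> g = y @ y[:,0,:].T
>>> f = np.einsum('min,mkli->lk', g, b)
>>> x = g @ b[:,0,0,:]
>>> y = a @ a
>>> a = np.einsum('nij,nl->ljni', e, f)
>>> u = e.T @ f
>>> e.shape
(17, 5, 3)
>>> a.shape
(37, 3, 17, 5)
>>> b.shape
(3, 37, 17, 17)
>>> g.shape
(3, 17, 3)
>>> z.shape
(17, 17)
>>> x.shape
(3, 17, 17)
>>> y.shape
(17, 17)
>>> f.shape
(17, 37)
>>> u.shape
(3, 5, 37)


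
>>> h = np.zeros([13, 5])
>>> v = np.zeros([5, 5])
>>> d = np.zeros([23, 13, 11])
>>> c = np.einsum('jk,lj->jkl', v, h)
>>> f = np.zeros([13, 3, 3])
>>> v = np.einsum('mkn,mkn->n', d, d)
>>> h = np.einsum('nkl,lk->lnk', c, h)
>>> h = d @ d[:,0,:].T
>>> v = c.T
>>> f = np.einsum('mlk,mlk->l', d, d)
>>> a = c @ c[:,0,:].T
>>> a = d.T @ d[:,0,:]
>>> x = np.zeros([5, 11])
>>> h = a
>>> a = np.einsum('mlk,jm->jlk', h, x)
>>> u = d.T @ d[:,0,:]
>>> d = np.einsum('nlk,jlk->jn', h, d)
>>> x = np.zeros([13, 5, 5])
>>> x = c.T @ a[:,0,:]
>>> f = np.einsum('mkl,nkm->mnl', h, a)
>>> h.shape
(11, 13, 11)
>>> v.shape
(13, 5, 5)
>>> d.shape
(23, 11)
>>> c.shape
(5, 5, 13)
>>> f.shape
(11, 5, 11)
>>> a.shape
(5, 13, 11)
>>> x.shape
(13, 5, 11)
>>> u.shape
(11, 13, 11)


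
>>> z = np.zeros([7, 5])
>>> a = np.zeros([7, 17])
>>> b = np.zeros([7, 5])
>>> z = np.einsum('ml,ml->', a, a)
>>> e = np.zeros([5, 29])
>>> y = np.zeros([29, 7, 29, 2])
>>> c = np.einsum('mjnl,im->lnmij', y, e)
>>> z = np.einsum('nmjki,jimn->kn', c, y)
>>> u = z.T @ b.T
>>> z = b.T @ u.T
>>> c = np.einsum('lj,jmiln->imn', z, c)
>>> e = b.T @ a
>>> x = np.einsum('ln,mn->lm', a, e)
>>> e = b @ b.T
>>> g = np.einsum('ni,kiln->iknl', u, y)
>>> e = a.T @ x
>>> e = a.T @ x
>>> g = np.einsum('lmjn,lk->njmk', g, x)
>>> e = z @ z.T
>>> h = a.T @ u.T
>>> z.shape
(5, 2)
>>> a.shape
(7, 17)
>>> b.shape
(7, 5)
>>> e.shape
(5, 5)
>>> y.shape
(29, 7, 29, 2)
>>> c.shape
(29, 29, 7)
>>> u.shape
(2, 7)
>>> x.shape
(7, 5)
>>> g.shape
(29, 2, 29, 5)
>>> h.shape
(17, 2)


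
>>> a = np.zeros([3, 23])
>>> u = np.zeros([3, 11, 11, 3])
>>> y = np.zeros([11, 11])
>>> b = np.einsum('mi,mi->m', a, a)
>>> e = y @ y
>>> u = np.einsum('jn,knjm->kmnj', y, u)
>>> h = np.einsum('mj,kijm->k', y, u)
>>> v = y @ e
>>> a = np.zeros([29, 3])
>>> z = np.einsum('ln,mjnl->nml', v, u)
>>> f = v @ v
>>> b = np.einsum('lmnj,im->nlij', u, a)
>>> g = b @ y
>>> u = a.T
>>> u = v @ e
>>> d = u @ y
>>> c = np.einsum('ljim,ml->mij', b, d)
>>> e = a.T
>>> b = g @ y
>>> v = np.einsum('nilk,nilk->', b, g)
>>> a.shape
(29, 3)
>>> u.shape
(11, 11)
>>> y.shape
(11, 11)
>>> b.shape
(11, 3, 29, 11)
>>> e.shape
(3, 29)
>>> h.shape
(3,)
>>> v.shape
()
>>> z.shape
(11, 3, 11)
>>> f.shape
(11, 11)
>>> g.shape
(11, 3, 29, 11)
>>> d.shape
(11, 11)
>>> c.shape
(11, 29, 3)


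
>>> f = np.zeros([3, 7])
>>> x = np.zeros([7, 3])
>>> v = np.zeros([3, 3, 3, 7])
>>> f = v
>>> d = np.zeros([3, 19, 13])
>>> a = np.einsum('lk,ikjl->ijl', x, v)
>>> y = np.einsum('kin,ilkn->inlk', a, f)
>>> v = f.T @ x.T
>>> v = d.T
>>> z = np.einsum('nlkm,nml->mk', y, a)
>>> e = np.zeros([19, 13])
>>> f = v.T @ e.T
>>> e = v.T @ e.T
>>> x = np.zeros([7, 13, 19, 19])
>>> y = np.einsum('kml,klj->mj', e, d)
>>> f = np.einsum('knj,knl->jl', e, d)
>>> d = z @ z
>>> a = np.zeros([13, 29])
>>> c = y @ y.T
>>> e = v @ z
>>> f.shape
(19, 13)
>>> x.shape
(7, 13, 19, 19)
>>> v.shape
(13, 19, 3)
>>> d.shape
(3, 3)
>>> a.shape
(13, 29)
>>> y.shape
(19, 13)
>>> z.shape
(3, 3)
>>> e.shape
(13, 19, 3)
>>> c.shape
(19, 19)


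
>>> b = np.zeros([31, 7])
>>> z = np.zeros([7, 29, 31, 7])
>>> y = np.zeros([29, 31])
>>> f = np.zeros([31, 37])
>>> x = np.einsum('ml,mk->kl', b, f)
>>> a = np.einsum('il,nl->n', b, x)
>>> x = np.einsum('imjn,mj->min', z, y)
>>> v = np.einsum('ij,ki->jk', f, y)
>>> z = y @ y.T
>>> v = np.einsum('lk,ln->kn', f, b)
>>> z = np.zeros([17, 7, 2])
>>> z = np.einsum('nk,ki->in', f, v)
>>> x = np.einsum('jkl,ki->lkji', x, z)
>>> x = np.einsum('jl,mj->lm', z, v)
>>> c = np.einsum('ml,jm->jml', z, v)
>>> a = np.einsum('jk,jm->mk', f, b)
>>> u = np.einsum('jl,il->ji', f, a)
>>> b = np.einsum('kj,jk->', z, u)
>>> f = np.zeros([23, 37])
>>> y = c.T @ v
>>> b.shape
()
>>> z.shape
(7, 31)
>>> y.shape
(31, 7, 7)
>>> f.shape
(23, 37)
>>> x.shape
(31, 37)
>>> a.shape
(7, 37)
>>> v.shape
(37, 7)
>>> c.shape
(37, 7, 31)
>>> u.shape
(31, 7)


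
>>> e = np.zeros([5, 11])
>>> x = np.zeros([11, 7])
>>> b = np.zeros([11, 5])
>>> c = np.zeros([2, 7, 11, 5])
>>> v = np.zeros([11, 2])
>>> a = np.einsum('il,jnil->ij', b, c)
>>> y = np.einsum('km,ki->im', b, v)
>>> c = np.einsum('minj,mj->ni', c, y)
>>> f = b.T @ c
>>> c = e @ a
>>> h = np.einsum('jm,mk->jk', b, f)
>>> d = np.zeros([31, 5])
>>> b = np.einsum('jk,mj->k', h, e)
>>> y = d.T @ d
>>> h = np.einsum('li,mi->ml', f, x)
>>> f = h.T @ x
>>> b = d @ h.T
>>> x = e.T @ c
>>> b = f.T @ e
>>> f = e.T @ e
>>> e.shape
(5, 11)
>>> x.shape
(11, 2)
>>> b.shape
(7, 11)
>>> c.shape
(5, 2)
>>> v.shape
(11, 2)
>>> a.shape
(11, 2)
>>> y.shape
(5, 5)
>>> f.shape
(11, 11)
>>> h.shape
(11, 5)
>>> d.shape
(31, 5)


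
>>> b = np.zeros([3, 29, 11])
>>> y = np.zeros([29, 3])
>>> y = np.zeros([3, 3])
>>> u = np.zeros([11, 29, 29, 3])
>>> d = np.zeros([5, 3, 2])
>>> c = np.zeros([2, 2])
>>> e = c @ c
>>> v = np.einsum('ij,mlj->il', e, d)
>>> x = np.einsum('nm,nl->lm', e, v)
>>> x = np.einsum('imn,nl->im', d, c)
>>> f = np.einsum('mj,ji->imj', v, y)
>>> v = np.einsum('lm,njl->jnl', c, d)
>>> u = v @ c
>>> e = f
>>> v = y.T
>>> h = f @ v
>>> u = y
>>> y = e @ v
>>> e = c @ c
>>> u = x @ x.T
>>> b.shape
(3, 29, 11)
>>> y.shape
(3, 2, 3)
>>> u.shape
(5, 5)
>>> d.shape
(5, 3, 2)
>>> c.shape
(2, 2)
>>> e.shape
(2, 2)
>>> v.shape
(3, 3)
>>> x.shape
(5, 3)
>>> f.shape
(3, 2, 3)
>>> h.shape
(3, 2, 3)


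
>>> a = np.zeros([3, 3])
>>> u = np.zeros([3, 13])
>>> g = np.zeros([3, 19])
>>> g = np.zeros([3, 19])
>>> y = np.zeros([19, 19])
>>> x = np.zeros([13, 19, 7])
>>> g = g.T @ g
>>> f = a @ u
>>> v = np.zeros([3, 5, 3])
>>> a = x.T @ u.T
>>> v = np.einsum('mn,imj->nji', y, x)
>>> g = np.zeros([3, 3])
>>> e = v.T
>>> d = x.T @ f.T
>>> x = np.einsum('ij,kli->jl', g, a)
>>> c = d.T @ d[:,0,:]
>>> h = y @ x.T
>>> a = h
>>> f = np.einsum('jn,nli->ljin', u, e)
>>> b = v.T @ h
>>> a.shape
(19, 3)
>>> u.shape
(3, 13)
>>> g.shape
(3, 3)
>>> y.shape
(19, 19)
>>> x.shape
(3, 19)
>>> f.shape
(7, 3, 19, 13)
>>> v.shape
(19, 7, 13)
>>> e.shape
(13, 7, 19)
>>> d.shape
(7, 19, 3)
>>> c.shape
(3, 19, 3)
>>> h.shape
(19, 3)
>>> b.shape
(13, 7, 3)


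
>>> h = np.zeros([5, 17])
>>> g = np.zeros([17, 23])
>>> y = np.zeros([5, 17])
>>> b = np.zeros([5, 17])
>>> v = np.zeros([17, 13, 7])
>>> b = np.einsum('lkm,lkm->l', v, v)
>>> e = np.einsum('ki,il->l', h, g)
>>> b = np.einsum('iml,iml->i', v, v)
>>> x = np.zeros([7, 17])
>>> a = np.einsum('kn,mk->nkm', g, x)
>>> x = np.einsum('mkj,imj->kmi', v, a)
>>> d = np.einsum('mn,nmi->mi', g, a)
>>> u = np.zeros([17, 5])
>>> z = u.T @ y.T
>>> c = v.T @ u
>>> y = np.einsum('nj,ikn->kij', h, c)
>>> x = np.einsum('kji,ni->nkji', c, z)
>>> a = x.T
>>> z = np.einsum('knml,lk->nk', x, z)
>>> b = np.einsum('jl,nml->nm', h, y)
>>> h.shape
(5, 17)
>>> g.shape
(17, 23)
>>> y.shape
(13, 7, 17)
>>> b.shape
(13, 7)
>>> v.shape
(17, 13, 7)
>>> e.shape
(23,)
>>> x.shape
(5, 7, 13, 5)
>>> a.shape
(5, 13, 7, 5)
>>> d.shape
(17, 7)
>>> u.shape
(17, 5)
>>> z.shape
(7, 5)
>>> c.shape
(7, 13, 5)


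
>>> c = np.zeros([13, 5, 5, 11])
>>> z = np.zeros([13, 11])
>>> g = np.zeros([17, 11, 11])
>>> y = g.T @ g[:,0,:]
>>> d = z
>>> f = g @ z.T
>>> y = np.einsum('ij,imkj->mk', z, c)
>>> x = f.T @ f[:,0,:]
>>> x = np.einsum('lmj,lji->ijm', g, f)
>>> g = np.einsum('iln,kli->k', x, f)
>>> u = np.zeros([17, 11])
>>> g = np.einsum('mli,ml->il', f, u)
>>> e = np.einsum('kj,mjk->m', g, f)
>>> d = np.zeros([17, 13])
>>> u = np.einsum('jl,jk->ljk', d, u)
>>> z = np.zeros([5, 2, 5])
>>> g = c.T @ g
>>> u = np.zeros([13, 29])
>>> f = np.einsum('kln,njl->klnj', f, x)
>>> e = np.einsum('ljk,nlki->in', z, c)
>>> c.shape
(13, 5, 5, 11)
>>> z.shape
(5, 2, 5)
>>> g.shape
(11, 5, 5, 11)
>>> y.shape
(5, 5)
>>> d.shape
(17, 13)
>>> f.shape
(17, 11, 13, 11)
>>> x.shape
(13, 11, 11)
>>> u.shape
(13, 29)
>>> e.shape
(11, 13)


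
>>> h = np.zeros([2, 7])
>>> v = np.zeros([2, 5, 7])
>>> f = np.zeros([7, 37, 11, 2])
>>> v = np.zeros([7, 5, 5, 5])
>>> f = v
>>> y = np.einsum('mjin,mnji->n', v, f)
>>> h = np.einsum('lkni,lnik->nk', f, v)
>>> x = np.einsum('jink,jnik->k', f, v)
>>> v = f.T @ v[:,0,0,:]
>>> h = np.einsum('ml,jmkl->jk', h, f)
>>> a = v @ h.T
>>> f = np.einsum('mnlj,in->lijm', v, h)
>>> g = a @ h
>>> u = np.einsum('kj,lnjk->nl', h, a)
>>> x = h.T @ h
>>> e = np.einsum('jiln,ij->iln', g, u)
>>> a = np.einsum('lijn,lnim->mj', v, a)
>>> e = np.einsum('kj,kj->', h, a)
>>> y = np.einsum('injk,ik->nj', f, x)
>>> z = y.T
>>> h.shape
(7, 5)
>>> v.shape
(5, 5, 5, 5)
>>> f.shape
(5, 7, 5, 5)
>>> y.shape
(7, 5)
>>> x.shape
(5, 5)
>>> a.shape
(7, 5)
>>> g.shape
(5, 5, 5, 5)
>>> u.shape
(5, 5)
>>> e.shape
()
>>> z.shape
(5, 7)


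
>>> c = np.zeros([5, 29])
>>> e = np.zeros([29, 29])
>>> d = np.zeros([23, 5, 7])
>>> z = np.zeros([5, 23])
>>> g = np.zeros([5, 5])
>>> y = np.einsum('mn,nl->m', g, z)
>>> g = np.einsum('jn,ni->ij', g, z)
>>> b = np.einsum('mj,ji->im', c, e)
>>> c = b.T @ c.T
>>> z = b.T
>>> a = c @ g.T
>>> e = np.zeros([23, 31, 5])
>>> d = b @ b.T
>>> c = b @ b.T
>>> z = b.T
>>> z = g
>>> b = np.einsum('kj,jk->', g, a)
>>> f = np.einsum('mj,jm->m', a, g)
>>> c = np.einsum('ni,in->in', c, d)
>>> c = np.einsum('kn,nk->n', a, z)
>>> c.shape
(23,)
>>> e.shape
(23, 31, 5)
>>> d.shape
(29, 29)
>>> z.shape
(23, 5)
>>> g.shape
(23, 5)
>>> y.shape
(5,)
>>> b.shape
()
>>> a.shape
(5, 23)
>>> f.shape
(5,)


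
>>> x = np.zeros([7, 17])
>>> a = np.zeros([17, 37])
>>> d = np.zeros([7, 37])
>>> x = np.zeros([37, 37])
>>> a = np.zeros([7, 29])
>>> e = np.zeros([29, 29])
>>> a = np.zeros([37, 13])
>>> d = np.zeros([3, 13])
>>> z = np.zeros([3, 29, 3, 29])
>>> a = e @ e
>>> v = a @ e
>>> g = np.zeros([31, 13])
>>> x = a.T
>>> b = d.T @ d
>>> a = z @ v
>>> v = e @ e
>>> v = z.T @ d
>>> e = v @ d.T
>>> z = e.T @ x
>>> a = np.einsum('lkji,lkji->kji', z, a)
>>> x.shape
(29, 29)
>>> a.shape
(29, 3, 29)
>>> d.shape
(3, 13)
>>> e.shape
(29, 3, 29, 3)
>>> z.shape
(3, 29, 3, 29)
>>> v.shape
(29, 3, 29, 13)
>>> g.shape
(31, 13)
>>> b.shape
(13, 13)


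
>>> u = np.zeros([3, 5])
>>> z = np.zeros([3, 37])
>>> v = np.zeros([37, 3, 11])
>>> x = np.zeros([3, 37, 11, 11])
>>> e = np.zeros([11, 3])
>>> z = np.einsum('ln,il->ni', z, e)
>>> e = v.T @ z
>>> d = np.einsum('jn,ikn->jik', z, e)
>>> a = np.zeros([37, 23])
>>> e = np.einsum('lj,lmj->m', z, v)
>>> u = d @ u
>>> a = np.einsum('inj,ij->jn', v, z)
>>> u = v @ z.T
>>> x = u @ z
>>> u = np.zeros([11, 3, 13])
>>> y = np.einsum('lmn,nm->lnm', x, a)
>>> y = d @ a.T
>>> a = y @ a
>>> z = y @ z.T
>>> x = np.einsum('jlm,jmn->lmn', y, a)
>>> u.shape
(11, 3, 13)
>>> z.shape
(37, 11, 37)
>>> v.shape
(37, 3, 11)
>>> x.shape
(11, 11, 3)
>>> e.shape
(3,)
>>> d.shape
(37, 11, 3)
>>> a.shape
(37, 11, 3)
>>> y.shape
(37, 11, 11)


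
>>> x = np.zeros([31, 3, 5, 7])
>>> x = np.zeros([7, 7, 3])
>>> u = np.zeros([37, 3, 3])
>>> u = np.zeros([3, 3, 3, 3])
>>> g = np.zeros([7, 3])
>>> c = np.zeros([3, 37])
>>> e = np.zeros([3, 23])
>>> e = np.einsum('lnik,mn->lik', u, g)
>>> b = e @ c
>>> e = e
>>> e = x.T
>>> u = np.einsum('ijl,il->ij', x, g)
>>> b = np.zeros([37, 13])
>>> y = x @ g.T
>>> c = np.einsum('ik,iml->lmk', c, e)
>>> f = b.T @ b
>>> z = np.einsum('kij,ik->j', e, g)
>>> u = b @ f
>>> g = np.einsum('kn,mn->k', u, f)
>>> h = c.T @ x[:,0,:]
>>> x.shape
(7, 7, 3)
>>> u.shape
(37, 13)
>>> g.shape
(37,)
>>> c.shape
(7, 7, 37)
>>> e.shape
(3, 7, 7)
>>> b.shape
(37, 13)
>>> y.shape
(7, 7, 7)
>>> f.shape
(13, 13)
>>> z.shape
(7,)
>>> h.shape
(37, 7, 3)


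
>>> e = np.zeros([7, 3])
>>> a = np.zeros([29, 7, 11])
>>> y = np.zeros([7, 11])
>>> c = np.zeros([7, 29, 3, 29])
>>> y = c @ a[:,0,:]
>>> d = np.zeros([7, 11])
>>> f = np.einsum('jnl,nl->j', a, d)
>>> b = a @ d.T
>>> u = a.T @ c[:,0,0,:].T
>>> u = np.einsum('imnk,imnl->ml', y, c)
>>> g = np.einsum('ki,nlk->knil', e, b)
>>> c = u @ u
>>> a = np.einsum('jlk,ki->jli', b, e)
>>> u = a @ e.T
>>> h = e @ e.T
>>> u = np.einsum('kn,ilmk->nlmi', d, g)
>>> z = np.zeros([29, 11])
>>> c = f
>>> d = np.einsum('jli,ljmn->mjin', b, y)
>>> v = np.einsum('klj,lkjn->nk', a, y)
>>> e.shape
(7, 3)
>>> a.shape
(29, 7, 3)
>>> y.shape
(7, 29, 3, 11)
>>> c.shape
(29,)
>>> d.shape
(3, 29, 7, 11)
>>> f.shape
(29,)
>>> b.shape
(29, 7, 7)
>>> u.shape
(11, 29, 3, 7)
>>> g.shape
(7, 29, 3, 7)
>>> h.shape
(7, 7)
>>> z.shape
(29, 11)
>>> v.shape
(11, 29)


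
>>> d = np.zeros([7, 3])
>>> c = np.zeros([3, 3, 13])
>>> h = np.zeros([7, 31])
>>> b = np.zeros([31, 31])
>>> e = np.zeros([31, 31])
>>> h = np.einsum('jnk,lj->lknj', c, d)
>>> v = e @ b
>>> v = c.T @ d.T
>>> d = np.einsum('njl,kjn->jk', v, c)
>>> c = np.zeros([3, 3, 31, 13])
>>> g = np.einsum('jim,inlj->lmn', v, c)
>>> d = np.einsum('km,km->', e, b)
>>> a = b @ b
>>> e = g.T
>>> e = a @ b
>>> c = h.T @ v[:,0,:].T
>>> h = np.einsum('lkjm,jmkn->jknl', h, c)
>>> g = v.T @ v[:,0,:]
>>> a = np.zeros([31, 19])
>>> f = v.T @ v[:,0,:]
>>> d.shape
()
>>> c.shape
(3, 3, 13, 13)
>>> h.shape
(3, 13, 13, 7)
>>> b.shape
(31, 31)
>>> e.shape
(31, 31)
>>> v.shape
(13, 3, 7)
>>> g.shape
(7, 3, 7)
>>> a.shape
(31, 19)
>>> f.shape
(7, 3, 7)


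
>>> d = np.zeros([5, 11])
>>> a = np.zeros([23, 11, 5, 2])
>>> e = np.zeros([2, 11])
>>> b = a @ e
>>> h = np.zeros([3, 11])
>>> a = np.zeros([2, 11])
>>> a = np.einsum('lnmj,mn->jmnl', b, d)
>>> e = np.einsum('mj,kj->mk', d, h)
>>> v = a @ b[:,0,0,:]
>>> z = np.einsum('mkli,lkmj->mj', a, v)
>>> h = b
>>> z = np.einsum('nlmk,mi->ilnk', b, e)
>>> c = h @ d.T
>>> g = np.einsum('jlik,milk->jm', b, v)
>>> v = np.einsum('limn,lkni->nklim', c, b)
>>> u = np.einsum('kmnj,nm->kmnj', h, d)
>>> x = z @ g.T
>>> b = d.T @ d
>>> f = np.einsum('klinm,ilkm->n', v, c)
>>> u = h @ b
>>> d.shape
(5, 11)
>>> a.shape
(11, 5, 11, 23)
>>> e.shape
(5, 3)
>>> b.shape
(11, 11)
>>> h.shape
(23, 11, 5, 11)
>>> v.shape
(5, 11, 23, 11, 5)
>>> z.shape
(3, 11, 23, 11)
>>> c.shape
(23, 11, 5, 5)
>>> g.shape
(23, 11)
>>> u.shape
(23, 11, 5, 11)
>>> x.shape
(3, 11, 23, 23)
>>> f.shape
(11,)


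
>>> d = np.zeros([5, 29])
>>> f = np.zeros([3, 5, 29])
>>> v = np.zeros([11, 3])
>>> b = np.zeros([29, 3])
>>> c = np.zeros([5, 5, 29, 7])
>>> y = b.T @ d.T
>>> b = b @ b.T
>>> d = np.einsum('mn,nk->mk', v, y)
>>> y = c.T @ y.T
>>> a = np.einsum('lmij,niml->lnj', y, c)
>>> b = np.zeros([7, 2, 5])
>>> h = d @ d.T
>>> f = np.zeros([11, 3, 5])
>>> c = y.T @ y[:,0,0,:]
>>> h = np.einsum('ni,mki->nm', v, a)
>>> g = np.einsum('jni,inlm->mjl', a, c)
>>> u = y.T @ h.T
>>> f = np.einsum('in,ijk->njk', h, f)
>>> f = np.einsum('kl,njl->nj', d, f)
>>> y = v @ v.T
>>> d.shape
(11, 5)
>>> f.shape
(7, 3)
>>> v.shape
(11, 3)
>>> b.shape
(7, 2, 5)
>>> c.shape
(3, 5, 29, 3)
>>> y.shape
(11, 11)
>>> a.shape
(7, 5, 3)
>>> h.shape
(11, 7)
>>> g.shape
(3, 7, 29)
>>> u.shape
(3, 5, 29, 11)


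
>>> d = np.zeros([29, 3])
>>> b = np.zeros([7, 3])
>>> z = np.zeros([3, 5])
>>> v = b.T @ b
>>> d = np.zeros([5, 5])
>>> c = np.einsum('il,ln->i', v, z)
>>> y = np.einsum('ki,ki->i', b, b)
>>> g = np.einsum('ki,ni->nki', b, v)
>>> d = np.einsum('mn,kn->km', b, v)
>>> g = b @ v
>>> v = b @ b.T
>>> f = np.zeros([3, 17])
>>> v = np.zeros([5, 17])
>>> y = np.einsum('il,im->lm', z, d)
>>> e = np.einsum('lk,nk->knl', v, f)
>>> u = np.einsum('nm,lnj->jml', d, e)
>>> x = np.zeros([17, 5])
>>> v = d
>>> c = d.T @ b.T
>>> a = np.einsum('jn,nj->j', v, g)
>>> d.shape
(3, 7)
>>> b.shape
(7, 3)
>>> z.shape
(3, 5)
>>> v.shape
(3, 7)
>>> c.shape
(7, 7)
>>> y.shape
(5, 7)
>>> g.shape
(7, 3)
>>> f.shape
(3, 17)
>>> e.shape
(17, 3, 5)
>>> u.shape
(5, 7, 17)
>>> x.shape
(17, 5)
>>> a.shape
(3,)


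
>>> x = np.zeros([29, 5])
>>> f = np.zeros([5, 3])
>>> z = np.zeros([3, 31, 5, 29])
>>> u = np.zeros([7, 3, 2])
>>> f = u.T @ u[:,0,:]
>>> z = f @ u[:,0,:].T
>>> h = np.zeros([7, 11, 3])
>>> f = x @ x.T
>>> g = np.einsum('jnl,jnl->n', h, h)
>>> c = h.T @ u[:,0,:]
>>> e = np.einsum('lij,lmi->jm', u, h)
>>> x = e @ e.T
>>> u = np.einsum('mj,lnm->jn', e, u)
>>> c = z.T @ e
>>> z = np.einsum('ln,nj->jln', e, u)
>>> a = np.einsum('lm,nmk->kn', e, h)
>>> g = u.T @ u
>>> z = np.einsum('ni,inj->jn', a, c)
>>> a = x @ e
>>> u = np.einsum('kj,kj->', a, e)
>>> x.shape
(2, 2)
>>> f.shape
(29, 29)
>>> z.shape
(11, 3)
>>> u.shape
()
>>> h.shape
(7, 11, 3)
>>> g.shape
(3, 3)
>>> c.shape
(7, 3, 11)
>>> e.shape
(2, 11)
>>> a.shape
(2, 11)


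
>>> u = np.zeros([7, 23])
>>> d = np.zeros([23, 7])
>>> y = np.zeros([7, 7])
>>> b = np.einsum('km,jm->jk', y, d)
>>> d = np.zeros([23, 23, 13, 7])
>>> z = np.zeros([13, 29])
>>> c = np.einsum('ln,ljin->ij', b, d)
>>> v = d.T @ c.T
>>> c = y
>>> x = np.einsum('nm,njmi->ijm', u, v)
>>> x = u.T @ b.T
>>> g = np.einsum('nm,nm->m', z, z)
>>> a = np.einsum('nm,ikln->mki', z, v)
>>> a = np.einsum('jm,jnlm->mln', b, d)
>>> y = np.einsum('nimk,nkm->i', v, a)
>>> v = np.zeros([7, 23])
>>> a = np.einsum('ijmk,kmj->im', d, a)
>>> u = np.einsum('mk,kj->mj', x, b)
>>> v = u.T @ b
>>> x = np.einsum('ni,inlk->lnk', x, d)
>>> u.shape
(23, 7)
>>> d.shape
(23, 23, 13, 7)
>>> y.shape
(13,)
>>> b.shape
(23, 7)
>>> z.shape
(13, 29)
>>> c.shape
(7, 7)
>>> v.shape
(7, 7)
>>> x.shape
(13, 23, 7)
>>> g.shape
(29,)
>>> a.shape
(23, 13)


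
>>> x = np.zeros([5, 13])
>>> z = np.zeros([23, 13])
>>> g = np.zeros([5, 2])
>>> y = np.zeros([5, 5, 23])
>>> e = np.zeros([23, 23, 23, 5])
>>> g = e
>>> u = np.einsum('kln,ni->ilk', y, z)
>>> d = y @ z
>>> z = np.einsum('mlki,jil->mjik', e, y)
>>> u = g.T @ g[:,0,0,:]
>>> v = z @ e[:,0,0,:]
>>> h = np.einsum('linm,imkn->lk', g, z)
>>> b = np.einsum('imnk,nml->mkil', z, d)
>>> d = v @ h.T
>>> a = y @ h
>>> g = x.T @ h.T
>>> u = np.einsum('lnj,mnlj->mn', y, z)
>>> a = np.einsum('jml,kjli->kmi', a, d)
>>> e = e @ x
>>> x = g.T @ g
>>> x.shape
(23, 23)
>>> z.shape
(23, 5, 5, 23)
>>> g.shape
(13, 23)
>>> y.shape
(5, 5, 23)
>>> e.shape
(23, 23, 23, 13)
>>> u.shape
(23, 5)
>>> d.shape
(23, 5, 5, 23)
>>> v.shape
(23, 5, 5, 5)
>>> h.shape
(23, 5)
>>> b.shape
(5, 23, 23, 13)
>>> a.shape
(23, 5, 23)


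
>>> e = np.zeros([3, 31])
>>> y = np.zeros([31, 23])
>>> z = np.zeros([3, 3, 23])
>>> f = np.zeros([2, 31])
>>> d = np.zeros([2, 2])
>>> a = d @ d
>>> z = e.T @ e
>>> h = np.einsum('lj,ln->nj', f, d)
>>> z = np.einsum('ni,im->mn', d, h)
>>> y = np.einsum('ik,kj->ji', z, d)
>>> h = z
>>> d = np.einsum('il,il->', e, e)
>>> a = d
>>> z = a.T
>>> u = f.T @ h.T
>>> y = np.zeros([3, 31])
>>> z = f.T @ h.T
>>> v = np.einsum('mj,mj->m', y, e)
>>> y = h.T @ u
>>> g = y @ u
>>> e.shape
(3, 31)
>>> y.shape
(2, 31)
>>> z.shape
(31, 31)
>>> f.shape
(2, 31)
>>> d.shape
()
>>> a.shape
()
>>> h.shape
(31, 2)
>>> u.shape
(31, 31)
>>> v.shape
(3,)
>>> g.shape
(2, 31)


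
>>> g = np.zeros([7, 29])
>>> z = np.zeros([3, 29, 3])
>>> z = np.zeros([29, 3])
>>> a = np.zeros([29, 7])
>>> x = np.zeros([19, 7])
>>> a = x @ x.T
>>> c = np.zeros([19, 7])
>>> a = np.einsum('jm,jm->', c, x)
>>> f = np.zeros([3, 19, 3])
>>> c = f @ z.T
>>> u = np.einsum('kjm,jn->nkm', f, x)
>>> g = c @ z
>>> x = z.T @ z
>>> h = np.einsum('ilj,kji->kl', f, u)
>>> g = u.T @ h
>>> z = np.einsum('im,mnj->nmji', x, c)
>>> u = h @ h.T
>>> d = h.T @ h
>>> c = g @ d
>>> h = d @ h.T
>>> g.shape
(3, 3, 19)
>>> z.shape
(19, 3, 29, 3)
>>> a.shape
()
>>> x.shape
(3, 3)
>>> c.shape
(3, 3, 19)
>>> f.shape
(3, 19, 3)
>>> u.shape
(7, 7)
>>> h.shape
(19, 7)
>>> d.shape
(19, 19)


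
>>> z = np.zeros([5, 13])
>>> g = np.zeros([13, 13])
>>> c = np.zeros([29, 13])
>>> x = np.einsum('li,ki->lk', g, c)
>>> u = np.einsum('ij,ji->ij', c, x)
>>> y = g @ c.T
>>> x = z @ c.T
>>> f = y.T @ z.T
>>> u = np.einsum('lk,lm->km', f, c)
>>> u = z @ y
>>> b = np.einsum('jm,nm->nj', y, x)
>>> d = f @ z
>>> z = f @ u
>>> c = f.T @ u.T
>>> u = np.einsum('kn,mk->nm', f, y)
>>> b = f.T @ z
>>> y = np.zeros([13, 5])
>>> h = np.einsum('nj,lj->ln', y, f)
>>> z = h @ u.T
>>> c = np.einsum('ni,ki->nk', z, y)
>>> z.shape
(29, 5)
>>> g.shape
(13, 13)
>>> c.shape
(29, 13)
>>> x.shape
(5, 29)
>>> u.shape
(5, 13)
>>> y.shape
(13, 5)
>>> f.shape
(29, 5)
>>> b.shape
(5, 29)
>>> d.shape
(29, 13)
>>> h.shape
(29, 13)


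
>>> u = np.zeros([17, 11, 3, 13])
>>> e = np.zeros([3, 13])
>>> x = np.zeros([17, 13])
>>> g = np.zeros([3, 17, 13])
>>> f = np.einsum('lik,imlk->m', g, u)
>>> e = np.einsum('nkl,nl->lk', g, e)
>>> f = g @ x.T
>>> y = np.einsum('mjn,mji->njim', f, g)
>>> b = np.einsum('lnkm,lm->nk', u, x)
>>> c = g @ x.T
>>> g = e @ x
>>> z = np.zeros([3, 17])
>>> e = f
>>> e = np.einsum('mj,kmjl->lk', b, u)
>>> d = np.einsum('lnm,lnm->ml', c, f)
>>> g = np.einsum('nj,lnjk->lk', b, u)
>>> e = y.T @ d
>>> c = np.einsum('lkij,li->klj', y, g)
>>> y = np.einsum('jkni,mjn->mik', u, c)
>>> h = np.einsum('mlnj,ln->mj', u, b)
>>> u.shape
(17, 11, 3, 13)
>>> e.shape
(3, 13, 17, 3)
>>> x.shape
(17, 13)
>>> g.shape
(17, 13)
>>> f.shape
(3, 17, 17)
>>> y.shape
(17, 13, 11)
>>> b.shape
(11, 3)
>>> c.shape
(17, 17, 3)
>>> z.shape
(3, 17)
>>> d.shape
(17, 3)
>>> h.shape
(17, 13)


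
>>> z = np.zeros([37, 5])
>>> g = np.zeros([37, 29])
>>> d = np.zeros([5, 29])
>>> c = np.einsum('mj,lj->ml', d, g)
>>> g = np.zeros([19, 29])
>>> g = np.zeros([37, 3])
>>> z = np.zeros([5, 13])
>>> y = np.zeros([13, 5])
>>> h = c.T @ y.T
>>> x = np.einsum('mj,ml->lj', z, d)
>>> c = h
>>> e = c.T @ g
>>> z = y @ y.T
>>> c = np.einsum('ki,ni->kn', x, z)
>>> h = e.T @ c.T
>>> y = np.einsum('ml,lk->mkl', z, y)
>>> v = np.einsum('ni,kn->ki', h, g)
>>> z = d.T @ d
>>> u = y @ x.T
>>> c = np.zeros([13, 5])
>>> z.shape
(29, 29)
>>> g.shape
(37, 3)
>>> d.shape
(5, 29)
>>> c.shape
(13, 5)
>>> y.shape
(13, 5, 13)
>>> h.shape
(3, 29)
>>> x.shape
(29, 13)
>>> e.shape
(13, 3)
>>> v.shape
(37, 29)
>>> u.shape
(13, 5, 29)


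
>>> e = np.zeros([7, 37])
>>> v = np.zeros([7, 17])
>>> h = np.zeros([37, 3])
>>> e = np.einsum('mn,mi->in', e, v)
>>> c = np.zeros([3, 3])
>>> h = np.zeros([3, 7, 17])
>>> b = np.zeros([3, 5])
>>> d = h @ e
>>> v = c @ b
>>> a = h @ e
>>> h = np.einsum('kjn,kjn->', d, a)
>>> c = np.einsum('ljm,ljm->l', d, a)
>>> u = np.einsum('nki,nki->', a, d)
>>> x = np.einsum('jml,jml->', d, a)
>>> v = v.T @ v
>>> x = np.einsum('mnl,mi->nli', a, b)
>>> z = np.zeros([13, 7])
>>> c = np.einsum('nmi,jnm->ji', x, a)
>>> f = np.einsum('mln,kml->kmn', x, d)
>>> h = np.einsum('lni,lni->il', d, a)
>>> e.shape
(17, 37)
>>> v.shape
(5, 5)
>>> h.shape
(37, 3)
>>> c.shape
(3, 5)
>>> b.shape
(3, 5)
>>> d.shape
(3, 7, 37)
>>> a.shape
(3, 7, 37)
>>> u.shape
()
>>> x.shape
(7, 37, 5)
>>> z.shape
(13, 7)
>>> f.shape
(3, 7, 5)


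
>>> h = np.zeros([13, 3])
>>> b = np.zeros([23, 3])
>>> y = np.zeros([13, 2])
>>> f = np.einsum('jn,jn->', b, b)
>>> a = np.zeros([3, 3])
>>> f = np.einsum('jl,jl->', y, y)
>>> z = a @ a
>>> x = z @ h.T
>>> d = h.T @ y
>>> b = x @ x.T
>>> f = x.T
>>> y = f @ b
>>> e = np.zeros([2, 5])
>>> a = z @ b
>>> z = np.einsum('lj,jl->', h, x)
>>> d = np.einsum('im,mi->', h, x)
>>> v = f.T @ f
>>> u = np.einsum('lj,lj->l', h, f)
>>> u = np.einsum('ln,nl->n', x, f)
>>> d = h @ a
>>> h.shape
(13, 3)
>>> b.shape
(3, 3)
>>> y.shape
(13, 3)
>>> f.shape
(13, 3)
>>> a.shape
(3, 3)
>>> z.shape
()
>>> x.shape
(3, 13)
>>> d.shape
(13, 3)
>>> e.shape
(2, 5)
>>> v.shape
(3, 3)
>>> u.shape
(13,)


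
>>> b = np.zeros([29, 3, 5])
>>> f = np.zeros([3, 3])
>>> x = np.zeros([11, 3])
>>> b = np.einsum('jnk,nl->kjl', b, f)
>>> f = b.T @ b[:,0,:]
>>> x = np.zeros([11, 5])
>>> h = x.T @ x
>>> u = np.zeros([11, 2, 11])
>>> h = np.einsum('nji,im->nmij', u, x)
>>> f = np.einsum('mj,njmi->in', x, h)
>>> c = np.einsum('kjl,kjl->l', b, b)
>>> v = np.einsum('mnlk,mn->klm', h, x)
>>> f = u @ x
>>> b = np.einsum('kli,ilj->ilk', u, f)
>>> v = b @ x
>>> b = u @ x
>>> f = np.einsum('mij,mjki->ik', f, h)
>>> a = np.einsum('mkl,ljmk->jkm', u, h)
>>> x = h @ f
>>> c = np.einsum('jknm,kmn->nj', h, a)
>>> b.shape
(11, 2, 5)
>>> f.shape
(2, 11)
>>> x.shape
(11, 5, 11, 11)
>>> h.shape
(11, 5, 11, 2)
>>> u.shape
(11, 2, 11)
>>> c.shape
(11, 11)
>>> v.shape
(11, 2, 5)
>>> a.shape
(5, 2, 11)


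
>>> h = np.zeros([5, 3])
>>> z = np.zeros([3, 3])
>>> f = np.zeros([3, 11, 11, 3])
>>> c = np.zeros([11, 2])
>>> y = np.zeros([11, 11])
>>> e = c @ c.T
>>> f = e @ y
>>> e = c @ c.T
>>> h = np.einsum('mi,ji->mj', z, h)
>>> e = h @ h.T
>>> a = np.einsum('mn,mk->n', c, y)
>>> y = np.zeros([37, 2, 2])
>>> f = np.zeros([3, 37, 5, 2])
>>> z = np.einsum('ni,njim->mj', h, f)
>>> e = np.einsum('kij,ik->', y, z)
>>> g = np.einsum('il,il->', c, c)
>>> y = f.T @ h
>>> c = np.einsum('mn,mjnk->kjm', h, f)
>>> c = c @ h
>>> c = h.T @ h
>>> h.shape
(3, 5)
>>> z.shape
(2, 37)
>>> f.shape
(3, 37, 5, 2)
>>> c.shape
(5, 5)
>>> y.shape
(2, 5, 37, 5)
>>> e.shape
()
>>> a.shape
(2,)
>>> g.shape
()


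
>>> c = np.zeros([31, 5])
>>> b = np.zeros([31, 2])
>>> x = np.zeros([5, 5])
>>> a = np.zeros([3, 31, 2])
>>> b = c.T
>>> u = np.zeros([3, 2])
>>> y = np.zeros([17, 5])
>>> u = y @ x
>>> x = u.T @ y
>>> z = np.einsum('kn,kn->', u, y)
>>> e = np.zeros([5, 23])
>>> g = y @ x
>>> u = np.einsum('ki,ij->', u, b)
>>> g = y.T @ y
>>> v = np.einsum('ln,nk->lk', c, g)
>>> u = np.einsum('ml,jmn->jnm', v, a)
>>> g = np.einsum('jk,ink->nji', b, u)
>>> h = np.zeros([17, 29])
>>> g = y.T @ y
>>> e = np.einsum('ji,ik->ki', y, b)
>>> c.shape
(31, 5)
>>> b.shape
(5, 31)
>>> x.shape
(5, 5)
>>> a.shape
(3, 31, 2)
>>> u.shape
(3, 2, 31)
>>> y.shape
(17, 5)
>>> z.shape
()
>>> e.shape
(31, 5)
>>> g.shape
(5, 5)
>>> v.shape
(31, 5)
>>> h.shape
(17, 29)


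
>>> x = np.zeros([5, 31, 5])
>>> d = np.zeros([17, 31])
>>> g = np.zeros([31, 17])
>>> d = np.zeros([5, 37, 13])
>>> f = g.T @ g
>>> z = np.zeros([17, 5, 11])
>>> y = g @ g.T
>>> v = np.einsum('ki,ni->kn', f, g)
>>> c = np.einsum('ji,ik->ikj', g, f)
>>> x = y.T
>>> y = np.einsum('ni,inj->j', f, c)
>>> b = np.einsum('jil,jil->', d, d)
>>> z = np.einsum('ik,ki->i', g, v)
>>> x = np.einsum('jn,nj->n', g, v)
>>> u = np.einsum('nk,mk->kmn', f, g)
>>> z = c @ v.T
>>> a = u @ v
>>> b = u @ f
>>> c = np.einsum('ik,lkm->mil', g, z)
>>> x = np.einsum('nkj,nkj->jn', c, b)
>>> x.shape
(17, 17)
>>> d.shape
(5, 37, 13)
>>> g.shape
(31, 17)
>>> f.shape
(17, 17)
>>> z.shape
(17, 17, 17)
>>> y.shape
(31,)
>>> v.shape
(17, 31)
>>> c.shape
(17, 31, 17)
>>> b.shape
(17, 31, 17)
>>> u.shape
(17, 31, 17)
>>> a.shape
(17, 31, 31)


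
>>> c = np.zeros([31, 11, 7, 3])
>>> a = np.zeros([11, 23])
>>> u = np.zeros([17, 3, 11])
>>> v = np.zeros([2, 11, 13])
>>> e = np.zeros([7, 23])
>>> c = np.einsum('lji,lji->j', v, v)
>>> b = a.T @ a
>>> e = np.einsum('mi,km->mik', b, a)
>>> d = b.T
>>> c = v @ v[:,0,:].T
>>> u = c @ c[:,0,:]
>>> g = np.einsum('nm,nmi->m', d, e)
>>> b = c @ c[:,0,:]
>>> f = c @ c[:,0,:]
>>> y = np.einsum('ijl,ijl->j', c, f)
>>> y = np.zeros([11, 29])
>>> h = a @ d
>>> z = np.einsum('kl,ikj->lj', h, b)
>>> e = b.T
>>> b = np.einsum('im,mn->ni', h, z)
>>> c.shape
(2, 11, 2)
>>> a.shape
(11, 23)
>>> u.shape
(2, 11, 2)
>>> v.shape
(2, 11, 13)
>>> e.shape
(2, 11, 2)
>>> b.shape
(2, 11)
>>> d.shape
(23, 23)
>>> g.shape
(23,)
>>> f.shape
(2, 11, 2)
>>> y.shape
(11, 29)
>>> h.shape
(11, 23)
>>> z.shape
(23, 2)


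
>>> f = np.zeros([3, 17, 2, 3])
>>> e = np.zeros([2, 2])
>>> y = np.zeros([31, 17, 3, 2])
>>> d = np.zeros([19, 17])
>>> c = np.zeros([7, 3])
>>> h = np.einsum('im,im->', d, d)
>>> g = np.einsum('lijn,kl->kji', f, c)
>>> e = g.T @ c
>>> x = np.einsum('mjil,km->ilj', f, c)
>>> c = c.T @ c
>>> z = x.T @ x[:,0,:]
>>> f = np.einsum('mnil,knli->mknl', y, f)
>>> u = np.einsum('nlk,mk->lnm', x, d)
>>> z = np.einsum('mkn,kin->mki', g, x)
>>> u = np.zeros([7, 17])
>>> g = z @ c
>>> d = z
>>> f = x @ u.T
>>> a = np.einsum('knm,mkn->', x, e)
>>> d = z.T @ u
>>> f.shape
(2, 3, 7)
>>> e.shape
(17, 2, 3)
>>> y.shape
(31, 17, 3, 2)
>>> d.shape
(3, 2, 17)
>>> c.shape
(3, 3)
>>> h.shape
()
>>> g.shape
(7, 2, 3)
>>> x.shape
(2, 3, 17)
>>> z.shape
(7, 2, 3)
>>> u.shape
(7, 17)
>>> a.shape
()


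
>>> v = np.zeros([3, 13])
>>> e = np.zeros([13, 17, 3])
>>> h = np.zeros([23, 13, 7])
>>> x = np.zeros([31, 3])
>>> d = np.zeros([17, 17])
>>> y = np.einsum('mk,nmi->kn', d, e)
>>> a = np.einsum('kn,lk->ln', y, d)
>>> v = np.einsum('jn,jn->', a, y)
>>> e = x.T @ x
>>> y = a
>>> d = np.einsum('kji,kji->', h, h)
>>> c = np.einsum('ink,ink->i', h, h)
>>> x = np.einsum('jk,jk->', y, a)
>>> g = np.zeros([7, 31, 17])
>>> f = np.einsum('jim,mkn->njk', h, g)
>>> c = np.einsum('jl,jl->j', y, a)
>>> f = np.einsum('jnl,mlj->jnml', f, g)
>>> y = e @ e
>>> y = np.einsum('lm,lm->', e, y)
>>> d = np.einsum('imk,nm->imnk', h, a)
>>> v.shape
()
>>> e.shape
(3, 3)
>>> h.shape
(23, 13, 7)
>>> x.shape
()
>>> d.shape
(23, 13, 17, 7)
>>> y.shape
()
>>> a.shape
(17, 13)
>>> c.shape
(17,)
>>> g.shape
(7, 31, 17)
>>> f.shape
(17, 23, 7, 31)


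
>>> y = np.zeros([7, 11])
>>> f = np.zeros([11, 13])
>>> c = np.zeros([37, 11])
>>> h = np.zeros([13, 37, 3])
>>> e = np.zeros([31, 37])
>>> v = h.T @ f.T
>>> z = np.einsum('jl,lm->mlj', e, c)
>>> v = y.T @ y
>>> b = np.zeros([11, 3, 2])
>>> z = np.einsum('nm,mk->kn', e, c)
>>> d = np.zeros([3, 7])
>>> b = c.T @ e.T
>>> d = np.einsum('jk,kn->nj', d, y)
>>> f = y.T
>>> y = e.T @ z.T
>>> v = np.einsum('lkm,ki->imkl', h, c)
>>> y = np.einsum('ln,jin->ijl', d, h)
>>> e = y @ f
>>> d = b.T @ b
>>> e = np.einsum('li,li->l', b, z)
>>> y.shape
(37, 13, 11)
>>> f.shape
(11, 7)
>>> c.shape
(37, 11)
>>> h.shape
(13, 37, 3)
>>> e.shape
(11,)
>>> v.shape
(11, 3, 37, 13)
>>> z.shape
(11, 31)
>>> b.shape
(11, 31)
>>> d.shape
(31, 31)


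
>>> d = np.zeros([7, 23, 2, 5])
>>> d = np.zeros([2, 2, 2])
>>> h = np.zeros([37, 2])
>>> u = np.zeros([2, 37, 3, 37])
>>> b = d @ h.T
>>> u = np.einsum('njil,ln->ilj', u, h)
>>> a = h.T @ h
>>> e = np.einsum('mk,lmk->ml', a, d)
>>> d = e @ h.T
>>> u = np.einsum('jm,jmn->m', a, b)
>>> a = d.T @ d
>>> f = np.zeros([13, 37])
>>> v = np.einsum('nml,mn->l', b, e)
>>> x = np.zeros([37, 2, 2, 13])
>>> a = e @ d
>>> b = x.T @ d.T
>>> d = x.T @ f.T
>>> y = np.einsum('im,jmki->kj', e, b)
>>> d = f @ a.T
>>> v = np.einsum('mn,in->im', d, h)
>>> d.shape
(13, 2)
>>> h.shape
(37, 2)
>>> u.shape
(2,)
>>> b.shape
(13, 2, 2, 2)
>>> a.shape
(2, 37)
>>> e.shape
(2, 2)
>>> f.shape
(13, 37)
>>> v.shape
(37, 13)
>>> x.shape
(37, 2, 2, 13)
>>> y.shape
(2, 13)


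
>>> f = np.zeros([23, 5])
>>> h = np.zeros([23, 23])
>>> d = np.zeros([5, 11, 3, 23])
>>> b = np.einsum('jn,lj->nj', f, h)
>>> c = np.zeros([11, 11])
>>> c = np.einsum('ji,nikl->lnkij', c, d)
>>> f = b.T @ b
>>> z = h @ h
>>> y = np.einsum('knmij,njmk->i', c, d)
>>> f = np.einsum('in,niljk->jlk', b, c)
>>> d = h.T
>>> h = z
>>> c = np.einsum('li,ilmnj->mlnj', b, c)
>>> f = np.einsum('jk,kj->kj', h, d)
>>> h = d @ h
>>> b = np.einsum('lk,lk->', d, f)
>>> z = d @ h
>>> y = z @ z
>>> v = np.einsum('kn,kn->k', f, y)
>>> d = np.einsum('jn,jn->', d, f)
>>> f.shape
(23, 23)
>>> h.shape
(23, 23)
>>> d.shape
()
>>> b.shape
()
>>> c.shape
(3, 5, 11, 11)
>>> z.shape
(23, 23)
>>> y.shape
(23, 23)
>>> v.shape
(23,)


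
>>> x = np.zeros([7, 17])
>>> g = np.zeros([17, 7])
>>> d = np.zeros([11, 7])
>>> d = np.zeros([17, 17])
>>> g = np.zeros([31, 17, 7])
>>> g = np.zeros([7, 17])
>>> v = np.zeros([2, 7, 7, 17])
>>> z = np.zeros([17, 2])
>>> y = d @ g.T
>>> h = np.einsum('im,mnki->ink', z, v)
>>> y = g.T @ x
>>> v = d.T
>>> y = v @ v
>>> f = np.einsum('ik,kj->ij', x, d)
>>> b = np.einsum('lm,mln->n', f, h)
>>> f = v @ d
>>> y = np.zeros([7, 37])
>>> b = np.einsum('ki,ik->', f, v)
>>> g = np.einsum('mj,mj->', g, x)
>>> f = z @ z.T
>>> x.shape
(7, 17)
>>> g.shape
()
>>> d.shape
(17, 17)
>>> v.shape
(17, 17)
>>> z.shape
(17, 2)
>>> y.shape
(7, 37)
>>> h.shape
(17, 7, 7)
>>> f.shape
(17, 17)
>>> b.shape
()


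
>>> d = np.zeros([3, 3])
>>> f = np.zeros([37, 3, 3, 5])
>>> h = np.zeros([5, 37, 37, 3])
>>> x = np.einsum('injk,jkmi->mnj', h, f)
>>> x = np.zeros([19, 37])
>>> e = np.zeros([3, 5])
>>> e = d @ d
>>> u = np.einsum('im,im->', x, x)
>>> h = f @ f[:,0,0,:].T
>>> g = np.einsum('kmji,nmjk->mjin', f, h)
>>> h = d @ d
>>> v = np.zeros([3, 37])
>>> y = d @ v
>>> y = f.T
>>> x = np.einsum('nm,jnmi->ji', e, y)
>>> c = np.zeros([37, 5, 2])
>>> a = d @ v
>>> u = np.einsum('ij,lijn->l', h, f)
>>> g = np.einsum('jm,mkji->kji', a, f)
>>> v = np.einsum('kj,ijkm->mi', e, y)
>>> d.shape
(3, 3)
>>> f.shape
(37, 3, 3, 5)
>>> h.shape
(3, 3)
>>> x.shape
(5, 37)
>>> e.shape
(3, 3)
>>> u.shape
(37,)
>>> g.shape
(3, 3, 5)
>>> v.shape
(37, 5)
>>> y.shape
(5, 3, 3, 37)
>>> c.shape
(37, 5, 2)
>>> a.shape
(3, 37)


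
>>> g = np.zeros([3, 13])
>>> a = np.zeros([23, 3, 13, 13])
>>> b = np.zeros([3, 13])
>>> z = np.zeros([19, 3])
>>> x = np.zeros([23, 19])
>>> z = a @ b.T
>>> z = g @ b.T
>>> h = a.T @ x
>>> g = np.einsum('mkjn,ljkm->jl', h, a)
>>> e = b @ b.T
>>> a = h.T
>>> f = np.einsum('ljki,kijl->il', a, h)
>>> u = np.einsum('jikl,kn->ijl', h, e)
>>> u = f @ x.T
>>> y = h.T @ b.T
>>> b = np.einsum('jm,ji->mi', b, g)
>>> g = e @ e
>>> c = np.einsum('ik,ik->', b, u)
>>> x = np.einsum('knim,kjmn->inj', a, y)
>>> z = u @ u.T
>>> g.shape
(3, 3)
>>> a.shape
(19, 3, 13, 13)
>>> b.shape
(13, 23)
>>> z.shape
(13, 13)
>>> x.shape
(13, 3, 3)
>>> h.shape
(13, 13, 3, 19)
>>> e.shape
(3, 3)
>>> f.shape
(13, 19)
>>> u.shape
(13, 23)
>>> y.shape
(19, 3, 13, 3)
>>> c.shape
()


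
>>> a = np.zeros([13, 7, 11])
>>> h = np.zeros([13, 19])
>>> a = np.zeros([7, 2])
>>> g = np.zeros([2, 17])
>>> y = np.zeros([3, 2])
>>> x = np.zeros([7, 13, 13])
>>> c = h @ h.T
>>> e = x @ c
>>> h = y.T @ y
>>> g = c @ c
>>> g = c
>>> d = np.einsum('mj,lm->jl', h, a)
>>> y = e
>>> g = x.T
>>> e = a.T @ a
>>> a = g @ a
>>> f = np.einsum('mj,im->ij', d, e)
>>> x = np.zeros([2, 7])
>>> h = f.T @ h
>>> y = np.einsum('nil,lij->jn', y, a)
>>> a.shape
(13, 13, 2)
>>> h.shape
(7, 2)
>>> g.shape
(13, 13, 7)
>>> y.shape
(2, 7)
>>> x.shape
(2, 7)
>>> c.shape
(13, 13)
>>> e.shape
(2, 2)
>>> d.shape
(2, 7)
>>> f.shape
(2, 7)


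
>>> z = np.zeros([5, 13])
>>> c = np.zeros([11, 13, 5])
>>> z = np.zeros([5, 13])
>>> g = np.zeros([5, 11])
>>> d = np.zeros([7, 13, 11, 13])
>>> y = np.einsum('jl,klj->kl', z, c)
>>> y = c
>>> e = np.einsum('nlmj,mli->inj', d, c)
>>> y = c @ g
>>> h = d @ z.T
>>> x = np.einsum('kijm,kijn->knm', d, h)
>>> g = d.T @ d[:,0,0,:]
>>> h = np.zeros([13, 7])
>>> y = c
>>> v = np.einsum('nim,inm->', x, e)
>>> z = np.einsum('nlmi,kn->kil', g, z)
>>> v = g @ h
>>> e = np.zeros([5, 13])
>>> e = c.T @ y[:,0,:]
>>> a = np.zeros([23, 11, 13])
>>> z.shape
(5, 13, 11)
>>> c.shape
(11, 13, 5)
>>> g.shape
(13, 11, 13, 13)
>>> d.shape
(7, 13, 11, 13)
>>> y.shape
(11, 13, 5)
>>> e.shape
(5, 13, 5)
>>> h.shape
(13, 7)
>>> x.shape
(7, 5, 13)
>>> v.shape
(13, 11, 13, 7)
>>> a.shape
(23, 11, 13)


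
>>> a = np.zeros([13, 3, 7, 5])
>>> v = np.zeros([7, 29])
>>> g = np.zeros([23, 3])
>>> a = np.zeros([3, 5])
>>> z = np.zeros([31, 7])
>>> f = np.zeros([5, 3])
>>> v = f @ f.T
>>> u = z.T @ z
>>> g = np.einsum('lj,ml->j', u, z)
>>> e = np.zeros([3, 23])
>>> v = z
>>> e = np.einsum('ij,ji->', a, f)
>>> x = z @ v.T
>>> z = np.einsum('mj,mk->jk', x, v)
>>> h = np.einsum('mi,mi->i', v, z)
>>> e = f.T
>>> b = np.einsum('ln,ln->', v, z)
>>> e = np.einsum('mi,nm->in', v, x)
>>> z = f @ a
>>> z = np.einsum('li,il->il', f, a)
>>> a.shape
(3, 5)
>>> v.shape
(31, 7)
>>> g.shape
(7,)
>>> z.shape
(3, 5)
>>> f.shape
(5, 3)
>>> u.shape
(7, 7)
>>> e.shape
(7, 31)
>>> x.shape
(31, 31)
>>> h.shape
(7,)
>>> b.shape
()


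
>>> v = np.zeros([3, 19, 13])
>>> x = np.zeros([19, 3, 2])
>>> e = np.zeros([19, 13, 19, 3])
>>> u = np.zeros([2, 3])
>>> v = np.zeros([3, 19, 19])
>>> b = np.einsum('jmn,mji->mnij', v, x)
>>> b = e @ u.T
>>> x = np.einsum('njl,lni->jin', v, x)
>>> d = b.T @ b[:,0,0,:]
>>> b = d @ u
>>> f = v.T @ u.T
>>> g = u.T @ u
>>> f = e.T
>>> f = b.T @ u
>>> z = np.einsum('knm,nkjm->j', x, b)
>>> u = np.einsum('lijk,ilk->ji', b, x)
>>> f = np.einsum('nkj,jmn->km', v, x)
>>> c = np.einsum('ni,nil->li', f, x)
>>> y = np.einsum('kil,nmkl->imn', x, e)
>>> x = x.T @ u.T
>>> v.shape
(3, 19, 19)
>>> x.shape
(3, 2, 13)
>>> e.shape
(19, 13, 19, 3)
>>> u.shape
(13, 19)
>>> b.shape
(2, 19, 13, 3)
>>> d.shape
(2, 19, 13, 2)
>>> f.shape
(19, 2)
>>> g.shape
(3, 3)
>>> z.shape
(13,)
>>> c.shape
(3, 2)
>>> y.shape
(2, 13, 19)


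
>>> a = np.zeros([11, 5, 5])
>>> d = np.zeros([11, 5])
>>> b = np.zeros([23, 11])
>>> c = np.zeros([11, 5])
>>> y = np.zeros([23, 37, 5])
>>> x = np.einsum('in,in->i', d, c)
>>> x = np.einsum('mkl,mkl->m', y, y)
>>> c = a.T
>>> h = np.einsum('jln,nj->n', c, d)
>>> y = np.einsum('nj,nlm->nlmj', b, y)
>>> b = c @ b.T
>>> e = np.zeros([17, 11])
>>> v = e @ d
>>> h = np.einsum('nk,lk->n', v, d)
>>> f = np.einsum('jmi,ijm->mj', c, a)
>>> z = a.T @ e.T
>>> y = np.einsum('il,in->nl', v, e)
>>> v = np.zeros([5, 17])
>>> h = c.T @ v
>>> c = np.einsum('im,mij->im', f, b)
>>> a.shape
(11, 5, 5)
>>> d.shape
(11, 5)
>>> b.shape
(5, 5, 23)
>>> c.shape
(5, 5)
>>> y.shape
(11, 5)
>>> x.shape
(23,)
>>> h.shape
(11, 5, 17)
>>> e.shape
(17, 11)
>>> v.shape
(5, 17)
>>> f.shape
(5, 5)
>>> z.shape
(5, 5, 17)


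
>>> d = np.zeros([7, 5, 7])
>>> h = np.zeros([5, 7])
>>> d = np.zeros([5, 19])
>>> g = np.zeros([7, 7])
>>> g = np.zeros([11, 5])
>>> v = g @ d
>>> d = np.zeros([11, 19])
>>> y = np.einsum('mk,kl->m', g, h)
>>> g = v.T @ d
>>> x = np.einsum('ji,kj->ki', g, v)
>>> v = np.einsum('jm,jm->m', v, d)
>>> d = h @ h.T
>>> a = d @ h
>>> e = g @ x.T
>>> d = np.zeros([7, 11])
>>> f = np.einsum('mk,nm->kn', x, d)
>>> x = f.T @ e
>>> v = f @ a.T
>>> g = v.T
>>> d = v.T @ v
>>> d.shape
(5, 5)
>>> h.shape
(5, 7)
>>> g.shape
(5, 19)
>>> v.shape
(19, 5)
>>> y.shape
(11,)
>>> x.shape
(7, 11)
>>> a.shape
(5, 7)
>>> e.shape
(19, 11)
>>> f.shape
(19, 7)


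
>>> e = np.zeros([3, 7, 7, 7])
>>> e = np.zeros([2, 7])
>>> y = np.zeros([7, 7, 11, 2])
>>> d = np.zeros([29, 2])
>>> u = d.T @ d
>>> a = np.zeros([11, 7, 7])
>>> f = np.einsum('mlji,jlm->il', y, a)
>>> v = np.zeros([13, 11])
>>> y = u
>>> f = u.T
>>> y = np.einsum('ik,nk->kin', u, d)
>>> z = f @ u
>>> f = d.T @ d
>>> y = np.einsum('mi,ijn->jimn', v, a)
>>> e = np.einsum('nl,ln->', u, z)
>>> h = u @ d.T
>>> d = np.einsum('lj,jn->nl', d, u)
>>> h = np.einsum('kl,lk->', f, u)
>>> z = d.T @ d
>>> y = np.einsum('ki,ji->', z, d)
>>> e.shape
()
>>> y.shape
()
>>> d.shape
(2, 29)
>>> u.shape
(2, 2)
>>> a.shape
(11, 7, 7)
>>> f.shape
(2, 2)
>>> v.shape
(13, 11)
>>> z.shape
(29, 29)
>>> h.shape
()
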